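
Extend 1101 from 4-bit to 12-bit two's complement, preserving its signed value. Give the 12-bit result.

111111111101

MSB of 1101 is 1; replicate it into the new high bits.
11111111|1101 → 111111111101 (still -3).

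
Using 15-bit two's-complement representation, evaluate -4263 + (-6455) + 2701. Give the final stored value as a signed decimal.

-4263 + (-6455) = -10718 (101011000100010)
-10718 + 2701 = -8017 (110000010101111)

-8017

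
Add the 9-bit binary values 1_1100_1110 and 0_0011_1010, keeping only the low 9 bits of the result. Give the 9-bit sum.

  111001110
+ 000111010
= 000001000  (discard carry-out 1)

000001000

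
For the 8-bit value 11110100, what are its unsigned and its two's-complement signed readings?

Unsigned: 11110100 = 244.
Signed: MSB=1 → 244 − 256 = -12.

unsigned = 244, signed = -12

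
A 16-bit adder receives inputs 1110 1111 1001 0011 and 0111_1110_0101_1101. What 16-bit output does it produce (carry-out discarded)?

0110110111110000

  1110111110010011
+ 0111111001011101
= 0110110111110000  (discard carry-out 1)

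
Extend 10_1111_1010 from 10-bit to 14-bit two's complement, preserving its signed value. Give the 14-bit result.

11111011111010

MSB of 1011111010 is 1; replicate it into the new high bits.
1111|1011111010 → 11111011111010 (still -262).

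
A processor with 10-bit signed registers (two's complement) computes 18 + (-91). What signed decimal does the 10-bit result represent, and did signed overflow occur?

-73; no overflow

18 → 0000010010
-91 → 1110100101
  0000010010
+ 1110100101
= 1110110111
Result 1110110111: MSB = 1 → 951 − 1024 = -73.
Addends have opposite signs, so signed overflow cannot occur.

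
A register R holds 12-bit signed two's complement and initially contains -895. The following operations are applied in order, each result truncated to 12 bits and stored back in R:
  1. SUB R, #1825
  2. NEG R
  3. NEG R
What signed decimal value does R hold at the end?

1376

Start: R = -895 = 110010000001.
R = -895 − 1825 = -2720; wraps to 1376 = 010101100000
R = −(1376) = -1376 = 101010100000
R = −(-1376) = 1376 = 010101100000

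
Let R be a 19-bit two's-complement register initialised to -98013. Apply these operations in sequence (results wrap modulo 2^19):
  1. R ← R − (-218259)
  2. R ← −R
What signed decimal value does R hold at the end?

Start: R = -98013 = 1101000000100100011.
R = -98013 − (-218259) = 120246 = 0011101010110110110
R = −(120246) = -120246 = 1100010101001001010

-120246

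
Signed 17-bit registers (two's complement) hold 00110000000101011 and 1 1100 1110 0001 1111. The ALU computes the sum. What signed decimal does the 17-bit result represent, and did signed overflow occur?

11850; no overflow

00110000000101011 = 24619 (signed)
1 1100 1110 0001 1111 → 11100111000011111 = -12769 (signed)
  00110000000101011
+ 11100111000011111
= 00010111001001010  (discard carry-out 1)
Result 00010111001001010: MSB = 0 → value 11850.
Addends have opposite signs, so signed overflow cannot occur.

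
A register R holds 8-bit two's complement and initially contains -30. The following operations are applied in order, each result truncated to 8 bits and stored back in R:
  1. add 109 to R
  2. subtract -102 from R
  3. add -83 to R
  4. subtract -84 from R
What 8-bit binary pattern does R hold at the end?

Start: R = -30 = 11100010.
R = -30 + 109 = 79 = 01001111
R = 79 − (-102) = 181; wraps to -75 = 10110101
R = -75 + (-83) = -158; wraps to 98 = 01100010
R = 98 − (-84) = 182; wraps to -74 = 10110110

10110110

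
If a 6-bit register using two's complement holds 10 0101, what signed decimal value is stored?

-27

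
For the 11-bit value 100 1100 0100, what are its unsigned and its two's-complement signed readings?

unsigned = 1220, signed = -828

Unsigned: 10011000100 = 1220.
Signed: MSB=1 → 1220 − 2048 = -828.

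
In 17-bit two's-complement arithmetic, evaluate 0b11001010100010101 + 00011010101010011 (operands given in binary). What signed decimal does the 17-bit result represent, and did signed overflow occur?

-13720; no overflow

0b11001010100010101 → 11001010100010101 = -27371 (signed)
00011010101010011 = 13651 (signed)
  11001010100010101
+ 00011010101010011
= 11100101001101000
Result 11100101001101000: MSB = 1 → 117352 − 131072 = -13720.
Addends have opposite signs, so signed overflow cannot occur.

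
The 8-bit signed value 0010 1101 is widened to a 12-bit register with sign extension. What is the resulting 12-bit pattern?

MSB of 00101101 is 0; replicate it into the new high bits.
0000|00101101 → 000000101101 (still 45).

000000101101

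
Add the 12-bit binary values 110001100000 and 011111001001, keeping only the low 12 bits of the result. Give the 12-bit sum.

  110001100000
+ 011111001001
= 010000101001  (discard carry-out 1)

010000101001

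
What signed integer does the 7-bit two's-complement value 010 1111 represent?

MSB is 0, so the value is non-negative: 0101111 = 47.

47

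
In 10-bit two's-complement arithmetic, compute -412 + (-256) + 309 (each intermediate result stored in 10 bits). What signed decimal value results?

-359

-412 + (-256) = -668 → wraps to 356 (0101100100)
356 + 309 = 665 → wraps to -359 (1010011001)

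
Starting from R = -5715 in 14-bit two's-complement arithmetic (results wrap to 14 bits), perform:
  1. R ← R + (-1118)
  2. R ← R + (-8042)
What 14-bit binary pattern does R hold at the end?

Start: R = -5715 = 10100110101101.
R = -5715 + (-1118) = -6833 = 10010101001111
R = -6833 + (-8042) = -14875; wraps to 1509 = 00010111100101

00010111100101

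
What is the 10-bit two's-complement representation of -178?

1101001110

|-178| = 178 = 0010110010 in 10 bits.
Invert the bits: 1101001101. Add 1: 1101001110.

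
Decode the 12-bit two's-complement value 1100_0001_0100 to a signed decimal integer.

MSB is 1, so the value is negative.
Unsigned reading: 3092. Subtract 2^12 = 4096: 3092 − 4096 = -1004.

-1004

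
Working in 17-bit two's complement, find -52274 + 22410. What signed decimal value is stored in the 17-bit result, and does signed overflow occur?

-29864; no overflow

-52274 → 10011001111001110
22410 → 00101011110001010
  10011001111001110
+ 00101011110001010
= 11000101101011000
Result 11000101101011000: MSB = 1 → 101208 − 131072 = -29864.
Addends have opposite signs, so signed overflow cannot occur.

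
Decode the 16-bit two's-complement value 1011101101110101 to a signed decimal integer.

-17547

MSB is 1, so the value is negative.
Unsigned reading: 47989. Subtract 2^16 = 65536: 47989 − 65536 = -17547.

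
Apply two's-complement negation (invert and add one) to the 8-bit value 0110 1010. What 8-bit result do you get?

10010110

Invert: 10010101. Add 1: 10010110.
Check: 01101010 = 106, 10010110 = -106.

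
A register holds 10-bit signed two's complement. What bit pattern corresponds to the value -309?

1011001011

|-309| = 309 = 0100110101 in 10 bits.
Invert the bits: 1011001010. Add 1: 1011001011.
Check: 1011001011 reads as 715 − 1024 = -309.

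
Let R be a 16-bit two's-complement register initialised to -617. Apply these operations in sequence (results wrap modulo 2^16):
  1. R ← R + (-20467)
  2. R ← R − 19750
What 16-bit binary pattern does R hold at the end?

0110000001111110

Start: R = -617 = 1111110110010111.
R = -617 + (-20467) = -21084 = 1010110110100100
R = -21084 − 19750 = -40834; wraps to 24702 = 0110000001111110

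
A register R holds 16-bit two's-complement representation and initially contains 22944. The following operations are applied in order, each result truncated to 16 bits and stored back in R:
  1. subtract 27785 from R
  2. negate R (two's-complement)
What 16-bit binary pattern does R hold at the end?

Start: R = 22944 = 0101100110100000.
R = 22944 − 27785 = -4841 = 1110110100010111
R = −(-4841) = 4841 = 0001001011101001

0001001011101001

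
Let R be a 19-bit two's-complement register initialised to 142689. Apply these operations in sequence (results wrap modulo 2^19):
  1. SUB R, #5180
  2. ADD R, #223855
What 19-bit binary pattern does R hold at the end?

Start: R = 142689 = 0100010110101100001.
R = 142689 − 5180 = 137509 = 0100001100100100101
R = 137509 + 223855 = 361364; wraps to -162924 = 1011000001110010100

1011000001110010100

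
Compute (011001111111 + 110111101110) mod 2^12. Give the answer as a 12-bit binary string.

010001101101

  011001111111
+ 110111101110
= 010001101101  (discard carry-out 1)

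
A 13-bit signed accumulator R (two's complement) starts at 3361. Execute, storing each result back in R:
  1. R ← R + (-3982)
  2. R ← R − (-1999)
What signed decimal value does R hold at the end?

1378

Start: R = 3361 = 0110100100001.
R = 3361 + (-3982) = -621 = 1110110010011
R = -621 − (-1999) = 1378 = 0010101100010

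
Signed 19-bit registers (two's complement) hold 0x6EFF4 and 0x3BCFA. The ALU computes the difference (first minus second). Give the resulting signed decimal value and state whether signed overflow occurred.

209658; overflow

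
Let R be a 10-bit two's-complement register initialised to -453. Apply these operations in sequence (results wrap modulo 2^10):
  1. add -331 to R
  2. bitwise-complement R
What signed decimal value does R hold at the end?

-241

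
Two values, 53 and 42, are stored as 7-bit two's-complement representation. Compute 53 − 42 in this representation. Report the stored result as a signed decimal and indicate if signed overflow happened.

11; no overflow

53 → 0110101
42 → 0101010
Subtract via negate-and-add: invert 0101010 + 1 = 1010110 (i.e. -42).
  0110101
+ 1010110
= 0001011  (discard carry-out 1)
Result 0001011: MSB = 0 → value 11.
Addends (after negating the subtrahend) have opposite signs, so signed overflow cannot occur.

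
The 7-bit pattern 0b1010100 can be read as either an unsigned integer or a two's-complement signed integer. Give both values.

unsigned = 84, signed = -44

Unsigned: 1010100 = 84.
Signed: MSB=1 → 84 − 128 = -44.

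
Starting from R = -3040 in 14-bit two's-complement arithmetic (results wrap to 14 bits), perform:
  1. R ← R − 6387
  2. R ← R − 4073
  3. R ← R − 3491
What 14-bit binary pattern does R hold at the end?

11110110100001

Start: R = -3040 = 11010000100000.
R = -3040 − 6387 = -9427; wraps to 6957 = 01101100101101
R = 6957 − 4073 = 2884 = 00101101000100
R = 2884 − 3491 = -607 = 11110110100001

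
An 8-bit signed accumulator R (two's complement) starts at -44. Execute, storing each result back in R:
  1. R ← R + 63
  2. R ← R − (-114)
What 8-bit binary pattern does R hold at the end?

10000101

Start: R = -44 = 11010100.
R = -44 + 63 = 19 = 00010011
R = 19 − (-114) = 133; wraps to -123 = 10000101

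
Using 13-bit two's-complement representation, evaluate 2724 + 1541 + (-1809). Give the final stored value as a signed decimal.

2724 + 1541 = 4265 → wraps to -3927 (1000010101001)
-3927 + (-1809) = -5736 → wraps to 2456 (0100110011000)

2456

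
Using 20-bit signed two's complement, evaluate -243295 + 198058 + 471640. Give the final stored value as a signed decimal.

426403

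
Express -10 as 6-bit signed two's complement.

|-10| = 10 = 001010 in 6 bits.
Invert the bits: 110101. Add 1: 110110.

110110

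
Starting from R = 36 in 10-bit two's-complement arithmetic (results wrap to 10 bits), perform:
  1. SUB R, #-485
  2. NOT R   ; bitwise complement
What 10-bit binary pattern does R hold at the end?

0111110110

Start: R = 36 = 0000100100.
R = 36 − (-485) = 521; wraps to -503 = 1000001001
R = NOT 1000001001 = 0111110110 = 502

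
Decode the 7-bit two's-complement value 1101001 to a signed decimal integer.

MSB is 1, so the value is negative.
Invert: 0010110. Add 1: 0010111 = 23. So the value is −23.

-23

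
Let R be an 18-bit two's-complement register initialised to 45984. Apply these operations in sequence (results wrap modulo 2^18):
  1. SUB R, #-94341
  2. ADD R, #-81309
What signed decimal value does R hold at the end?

Start: R = 45984 = 001011001110100000.
R = 45984 − (-94341) = 140325; wraps to -121819 = 100010010000100101
R = -121819 + (-81309) = -203128; wraps to 59016 = 001110011010001000

59016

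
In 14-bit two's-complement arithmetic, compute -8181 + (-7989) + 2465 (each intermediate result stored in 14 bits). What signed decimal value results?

-8181 + (-7989) = -16170 → wraps to 214 (00000011010110)
214 + 2465 = 2679 (00101001110111)

2679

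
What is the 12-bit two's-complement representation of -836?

110010111100

|-836| = 836 = 001101000100 in 12 bits.
Invert the bits: 110010111011. Add 1: 110010111100.
Check: 110010111100 reads as 3260 − 4096 = -836.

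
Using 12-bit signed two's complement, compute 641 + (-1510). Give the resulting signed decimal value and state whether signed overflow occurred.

-869; no overflow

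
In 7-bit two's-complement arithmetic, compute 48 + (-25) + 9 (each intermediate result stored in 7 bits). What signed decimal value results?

48 + (-25) = 23 (0010111)
23 + 9 = 32 (0100000)

32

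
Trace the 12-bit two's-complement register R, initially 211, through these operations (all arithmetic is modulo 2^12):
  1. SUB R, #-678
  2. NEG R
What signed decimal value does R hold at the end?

-889

Start: R = 211 = 000011010011.
R = 211 − (-678) = 889 = 001101111001
R = −(889) = -889 = 110010000111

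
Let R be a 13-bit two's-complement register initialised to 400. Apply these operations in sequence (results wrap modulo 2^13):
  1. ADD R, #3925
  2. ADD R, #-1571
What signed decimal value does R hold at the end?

2754

Start: R = 400 = 0000110010000.
R = 400 + 3925 = 4325; wraps to -3867 = 1000011100101
R = -3867 + (-1571) = -5438; wraps to 2754 = 0101011000010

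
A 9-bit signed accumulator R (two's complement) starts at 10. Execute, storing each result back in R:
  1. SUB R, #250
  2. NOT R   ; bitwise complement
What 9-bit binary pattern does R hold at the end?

Start: R = 10 = 000001010.
R = 10 − 250 = -240 = 100010000
R = NOT 100010000 = 011101111 = 239

011101111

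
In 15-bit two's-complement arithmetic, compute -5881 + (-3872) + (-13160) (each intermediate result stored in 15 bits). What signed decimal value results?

-5881 + (-3872) = -9753 (101100111100111)
-9753 + (-13160) = -22913 → wraps to 9855 (010011001111111)

9855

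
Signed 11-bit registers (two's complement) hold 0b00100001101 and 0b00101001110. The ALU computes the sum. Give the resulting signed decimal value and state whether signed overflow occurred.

0b00100001101 → 00100001101 = 269 (signed)
0b00101001110 → 00101001110 = 334 (signed)
  00100001101
+ 00101001110
= 01001011011
Result 01001011011: MSB = 0 → value 603.
Both addends are non-negative and so is the stored result: no signed overflow.

603; no overflow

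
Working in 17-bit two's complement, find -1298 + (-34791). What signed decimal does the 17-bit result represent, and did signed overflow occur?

-36089; no overflow

-1298 → 11111101011101110
-34791 → 10111100000011001
  11111101011101110
+ 10111100000011001
= 10111001100000111  (discard carry-out 1)
Result 10111001100000111: MSB = 1 → 94983 − 131072 = -36089.
Both addends are negative and so is the stored result: no signed overflow.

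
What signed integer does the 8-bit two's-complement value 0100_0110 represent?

MSB is 0, so the value is non-negative: 01000110 = 70.

70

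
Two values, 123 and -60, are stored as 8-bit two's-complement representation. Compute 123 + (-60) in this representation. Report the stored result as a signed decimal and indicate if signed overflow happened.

63; no overflow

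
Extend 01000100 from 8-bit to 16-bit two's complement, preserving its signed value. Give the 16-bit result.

0000000001000100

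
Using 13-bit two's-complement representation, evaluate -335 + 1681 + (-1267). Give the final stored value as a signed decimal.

-335 + 1681 = 1346 (0010101000010)
1346 + (-1267) = 79 (0000001001111)

79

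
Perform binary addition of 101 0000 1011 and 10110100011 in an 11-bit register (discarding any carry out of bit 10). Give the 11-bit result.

  10100001011
+ 10110100011
= 01010101110  (discard carry-out 1)

01010101110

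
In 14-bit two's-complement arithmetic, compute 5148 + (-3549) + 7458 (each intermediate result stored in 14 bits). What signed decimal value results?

-7327

5148 + (-3549) = 1599 (00011000111111)
1599 + 7458 = 9057 → wraps to -7327 (10001101100001)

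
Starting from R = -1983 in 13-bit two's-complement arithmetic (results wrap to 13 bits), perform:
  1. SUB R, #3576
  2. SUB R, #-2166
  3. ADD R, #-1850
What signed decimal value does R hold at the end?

2949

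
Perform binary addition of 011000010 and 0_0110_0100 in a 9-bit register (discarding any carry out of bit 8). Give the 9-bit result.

  011000010
+ 001100100
= 100100110

100100110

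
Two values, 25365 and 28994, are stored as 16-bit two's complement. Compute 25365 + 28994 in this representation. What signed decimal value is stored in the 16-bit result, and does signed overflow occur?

-11177; overflow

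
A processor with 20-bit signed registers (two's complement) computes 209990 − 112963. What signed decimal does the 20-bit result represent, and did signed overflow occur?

209990 → 00110011010001000110
112963 → 00011011100101000011
Subtract via negate-and-add: invert 00011011100101000011 + 1 = 11100100011010111101 (i.e. -112963).
  00110011010001000110
+ 11100100011010111101
= 00010111101100000011  (discard carry-out 1)
Result 00010111101100000011: MSB = 0 → value 97027.
Addends (after negating the subtrahend) have opposite signs, so signed overflow cannot occur.

97027; no overflow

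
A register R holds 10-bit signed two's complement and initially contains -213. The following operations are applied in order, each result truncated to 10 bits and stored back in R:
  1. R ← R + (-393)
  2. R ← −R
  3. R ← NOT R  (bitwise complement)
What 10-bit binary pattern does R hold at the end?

0110100001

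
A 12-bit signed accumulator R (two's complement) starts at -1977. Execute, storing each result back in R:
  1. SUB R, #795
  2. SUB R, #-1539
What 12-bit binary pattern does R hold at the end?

101100101111

Start: R = -1977 = 100001000111.
R = -1977 − 795 = -2772; wraps to 1324 = 010100101100
R = 1324 − (-1539) = 2863; wraps to -1233 = 101100101111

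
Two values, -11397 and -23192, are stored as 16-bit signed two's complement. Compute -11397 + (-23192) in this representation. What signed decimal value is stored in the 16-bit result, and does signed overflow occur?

30947; overflow

-11397 → 1101001101111011
-23192 → 1010010101101000
  1101001101111011
+ 1010010101101000
= 0111100011100011  (discard carry-out 1)
Result 0111100011100011: MSB = 0 → value 30947.
Both addends are negative but the stored result is non-negative: signed overflow. The true value -11397 + (-23192) = -34589 lies outside [-32768, 32767].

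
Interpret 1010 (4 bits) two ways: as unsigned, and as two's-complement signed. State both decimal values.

Unsigned: 1010 = 10.
Signed: MSB=1 → 10 − 16 = -6.

unsigned = 10, signed = -6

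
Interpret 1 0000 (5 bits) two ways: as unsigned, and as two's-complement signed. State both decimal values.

Unsigned: 10000 = 16.
Signed: MSB=1 → 16 − 32 = -16.

unsigned = 16, signed = -16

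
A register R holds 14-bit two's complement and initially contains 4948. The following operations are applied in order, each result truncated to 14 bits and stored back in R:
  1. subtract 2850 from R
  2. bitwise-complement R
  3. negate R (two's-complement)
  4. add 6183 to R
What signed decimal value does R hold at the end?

-8102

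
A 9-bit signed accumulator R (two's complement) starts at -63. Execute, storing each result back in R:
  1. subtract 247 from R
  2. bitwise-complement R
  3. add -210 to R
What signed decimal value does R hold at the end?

Start: R = -63 = 111000001.
R = -63 − 247 = -310; wraps to 202 = 011001010
R = NOT 011001010 = 100110101 = -203
R = -203 + (-210) = -413; wraps to 99 = 001100011

99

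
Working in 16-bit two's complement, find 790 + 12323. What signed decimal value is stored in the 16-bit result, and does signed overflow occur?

790 → 0000001100010110
12323 → 0011000000100011
  0000001100010110
+ 0011000000100011
= 0011001100111001
Result 0011001100111001: MSB = 0 → value 13113.
Both addends are non-negative and so is the stored result: no signed overflow.

13113; no overflow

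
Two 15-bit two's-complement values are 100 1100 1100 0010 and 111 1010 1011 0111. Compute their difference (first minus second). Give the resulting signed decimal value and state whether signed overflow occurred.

100 1100 1100 0010 → 100110011000010 = -13118 (signed)
111 1010 1011 0111 → 111101010110111 = -1353 (signed)
Subtract via negate-and-add: invert 111101010110111 + 1 = 000010101001001 (i.e. 1353).
  100110011000010
+ 000010101001001
= 101001000001011
Result 101001000001011: MSB = 1 → 21003 − 32768 = -11765.
Addends (after negating the subtrahend) have opposite signs, so signed overflow cannot occur.

-11765; no overflow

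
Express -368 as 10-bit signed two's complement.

1010010000

|-368| = 368 = 0101110000 in 10 bits.
Invert the bits: 1010001111. Add 1: 1010010000.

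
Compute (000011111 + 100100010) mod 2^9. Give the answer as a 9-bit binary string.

101000001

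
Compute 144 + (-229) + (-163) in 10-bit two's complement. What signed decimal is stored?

-248

144 + (-229) = -85 (1110101011)
-85 + (-163) = -248 (1100001000)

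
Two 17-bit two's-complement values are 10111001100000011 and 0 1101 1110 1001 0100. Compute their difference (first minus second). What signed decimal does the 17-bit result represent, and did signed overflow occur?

37999; overflow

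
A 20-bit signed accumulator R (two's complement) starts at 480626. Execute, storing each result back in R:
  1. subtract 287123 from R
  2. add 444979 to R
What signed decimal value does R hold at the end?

Start: R = 480626 = 01110101010101110010.
R = 480626 − 287123 = 193503 = 00101111001111011111
R = 193503 + 444979 = 638482; wraps to -410094 = 10011011111000010010

-410094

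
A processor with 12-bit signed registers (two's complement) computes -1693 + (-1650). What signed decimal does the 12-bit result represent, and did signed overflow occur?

753; overflow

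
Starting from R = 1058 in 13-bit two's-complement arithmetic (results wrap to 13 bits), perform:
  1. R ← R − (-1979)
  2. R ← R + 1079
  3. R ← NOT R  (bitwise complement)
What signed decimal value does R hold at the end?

4075

Start: R = 1058 = 0010000100010.
R = 1058 − (-1979) = 3037 = 0101111011101
R = 3037 + 1079 = 4116; wraps to -4076 = 1000000010100
R = NOT 1000000010100 = 0111111101011 = 4075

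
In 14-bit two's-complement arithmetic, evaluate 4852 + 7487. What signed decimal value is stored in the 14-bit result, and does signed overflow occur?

4852 → 01001011110100
7487 → 01110100111111
  01001011110100
+ 01110100111111
= 11000000110011
Result 11000000110011: MSB = 1 → 12339 − 16384 = -4045.
Both addends are non-negative but the stored result is negative: signed overflow. The true value 4852 + 7487 = 12339 lies outside [-8192, 8191].

-4045; overflow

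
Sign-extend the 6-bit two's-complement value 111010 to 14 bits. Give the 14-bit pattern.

MSB of 111010 is 1; replicate it into the new high bits.
11111111|111010 → 11111111111010 (still -6).

11111111111010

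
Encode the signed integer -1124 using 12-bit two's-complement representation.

101110011100

|-1124| = 1124 = 010001100100 in 12 bits.
Invert the bits: 101110011011. Add 1: 101110011100.
Check: 101110011100 reads as 2972 − 4096 = -1124.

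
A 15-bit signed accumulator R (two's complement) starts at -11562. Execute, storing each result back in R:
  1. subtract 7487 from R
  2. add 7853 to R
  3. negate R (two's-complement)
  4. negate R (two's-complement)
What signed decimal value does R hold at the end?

-11196

Start: R = -11562 = 101001011010110.
R = -11562 − 7487 = -19049; wraps to 13719 = 011010110010111
R = 13719 + 7853 = 21572; wraps to -11196 = 101010001000100
R = −(-11196) = 11196 = 010101110111100
R = −(11196) = -11196 = 101010001000100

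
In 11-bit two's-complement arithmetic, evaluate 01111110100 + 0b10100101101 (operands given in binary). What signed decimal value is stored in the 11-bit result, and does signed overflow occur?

289; no overflow

01111110100 = 1012 (signed)
0b10100101101 → 10100101101 = -723 (signed)
  01111110100
+ 10100101101
= 00100100001  (discard carry-out 1)
Result 00100100001: MSB = 0 → value 289.
Addends have opposite signs, so signed overflow cannot occur.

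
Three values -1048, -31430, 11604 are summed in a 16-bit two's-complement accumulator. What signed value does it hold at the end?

-20874

-1048 + (-31430) = -32478 (1000000100100010)
-32478 + 11604 = -20874 (1010111001110110)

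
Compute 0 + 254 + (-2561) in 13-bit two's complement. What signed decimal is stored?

-2307

0 + 254 = 254 (0000011111110)
254 + (-2561) = -2307 (1011011111101)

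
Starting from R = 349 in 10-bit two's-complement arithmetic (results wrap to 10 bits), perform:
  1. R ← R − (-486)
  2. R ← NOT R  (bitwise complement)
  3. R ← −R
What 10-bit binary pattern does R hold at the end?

Start: R = 349 = 0101011101.
R = 349 − (-486) = 835; wraps to -189 = 1101000011
R = NOT 1101000011 = 0010111100 = 188
R = −(188) = -188 = 1101000100

1101000100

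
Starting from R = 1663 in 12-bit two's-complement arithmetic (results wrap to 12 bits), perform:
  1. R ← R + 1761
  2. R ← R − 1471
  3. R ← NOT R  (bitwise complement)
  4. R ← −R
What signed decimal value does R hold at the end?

Start: R = 1663 = 011001111111.
R = 1663 + 1761 = 3424; wraps to -672 = 110101100000
R = -672 − 1471 = -2143; wraps to 1953 = 011110100001
R = NOT 011110100001 = 100001011110 = -1954
R = −(-1954) = 1954 = 011110100010

1954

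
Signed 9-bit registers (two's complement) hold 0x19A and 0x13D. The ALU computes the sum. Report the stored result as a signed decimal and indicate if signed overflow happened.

215; overflow

0x19A = 110011010 = -102 (signed)
0x13D = 100111101 = -195 (signed)
  110011010
+ 100111101
= 011010111  (discard carry-out 1)
Result 011010111: MSB = 0 → value 215.
Both addends are negative but the stored result is non-negative: signed overflow. The true value -102 + (-195) = -297 lies outside [-256, 255].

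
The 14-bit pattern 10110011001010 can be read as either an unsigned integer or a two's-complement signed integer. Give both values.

unsigned = 11466, signed = -4918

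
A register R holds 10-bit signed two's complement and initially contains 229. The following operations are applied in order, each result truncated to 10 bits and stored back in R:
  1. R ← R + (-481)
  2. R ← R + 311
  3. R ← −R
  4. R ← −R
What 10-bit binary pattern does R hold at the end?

0000111011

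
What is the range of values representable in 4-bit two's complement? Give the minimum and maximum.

Minimum: −2^3 = -8.
Maximum: 2^3 − 1 = 7.

min = -8, max = 7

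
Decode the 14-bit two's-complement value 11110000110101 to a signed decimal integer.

MSB is 1, so the value is negative.
Invert: 00001111001010. Add 1: 00001111001011 = 971. So the value is −971.

-971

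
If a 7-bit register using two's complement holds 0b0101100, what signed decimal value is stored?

44

MSB is 0, so the value is non-negative: 0101100 = 44.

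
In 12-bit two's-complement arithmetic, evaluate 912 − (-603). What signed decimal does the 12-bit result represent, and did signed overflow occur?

912 → 001110010000
-603 → 110110100101
Subtract via negate-and-add: invert 110110100101 + 1 = 001001011011 (i.e. 603).
  001110010000
+ 001001011011
= 010111101011
Result 010111101011: MSB = 0 → value 1515.
Both addends (after negating the subtrahend) are non-negative and so is the stored result: no signed overflow.

1515; no overflow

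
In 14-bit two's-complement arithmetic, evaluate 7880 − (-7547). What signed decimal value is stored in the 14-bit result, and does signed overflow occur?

7880 → 01111011001000
-7547 → 10001010000101
Subtract via negate-and-add: invert 10001010000101 + 1 = 01110101111011 (i.e. 7547).
  01111011001000
+ 01110101111011
= 11110001000011
Result 11110001000011: MSB = 1 → 15427 − 16384 = -957.
Both addends (after negating the subtrahend) are non-negative but the stored result is negative: signed overflow. The true value 7880 − (-7547) = 15427 lies outside [-8192, 8191].

-957; overflow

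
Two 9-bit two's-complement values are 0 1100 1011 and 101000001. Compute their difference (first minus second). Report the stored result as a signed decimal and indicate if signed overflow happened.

-118; overflow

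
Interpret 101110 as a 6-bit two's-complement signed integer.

-18

MSB is 1, so the value is negative.
Unsigned reading: 46. Subtract 2^6 = 64: 46 − 64 = -18.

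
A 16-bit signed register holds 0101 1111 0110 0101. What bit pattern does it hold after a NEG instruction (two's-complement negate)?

Invert: 1010000010011010. Add 1: 1010000010011011.
Check: 0101111101100101 = 24421, 1010000010011011 = -24421.

1010000010011011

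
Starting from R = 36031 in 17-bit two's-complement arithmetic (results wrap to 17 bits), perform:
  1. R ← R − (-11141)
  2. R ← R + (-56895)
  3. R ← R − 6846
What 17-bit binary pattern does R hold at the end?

11011111101000111

Start: R = 36031 = 01000110010111111.
R = 36031 − (-11141) = 47172 = 01011100001000100
R = 47172 + (-56895) = -9723 = 11101101000000101
R = -9723 − 6846 = -16569 = 11011111101000111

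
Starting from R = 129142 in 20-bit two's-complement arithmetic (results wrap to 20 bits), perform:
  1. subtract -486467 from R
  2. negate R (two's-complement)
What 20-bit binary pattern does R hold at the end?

01101001101101000111

Start: R = 129142 = 00011111100001110110.
R = 129142 − (-486467) = 615609; wraps to -432967 = 10010110010010111001
R = −(-432967) = 432967 = 01101001101101000111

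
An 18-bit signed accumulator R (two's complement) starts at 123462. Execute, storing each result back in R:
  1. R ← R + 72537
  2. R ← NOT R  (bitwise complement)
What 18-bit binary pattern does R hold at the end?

010000001001100000

Start: R = 123462 = 011110001001000110.
R = 123462 + 72537 = 195999; wraps to -66145 = 101111110110011111
R = NOT 101111110110011111 = 010000001001100000 = 66144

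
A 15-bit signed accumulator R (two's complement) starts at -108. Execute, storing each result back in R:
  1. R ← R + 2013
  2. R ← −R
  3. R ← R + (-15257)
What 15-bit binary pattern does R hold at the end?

011110011110110

Start: R = -108 = 111111110010100.
R = -108 + 2013 = 1905 = 000011101110001
R = −(1905) = -1905 = 111100010001111
R = -1905 + (-15257) = -17162; wraps to 15606 = 011110011110110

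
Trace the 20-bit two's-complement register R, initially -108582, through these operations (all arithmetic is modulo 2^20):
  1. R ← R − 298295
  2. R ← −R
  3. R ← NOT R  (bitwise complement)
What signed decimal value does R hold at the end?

-406878

Start: R = -108582 = 11100101011111011010.
R = -108582 − 298295 = -406877 = 10011100101010100011
R = −(-406877) = 406877 = 01100011010101011101
R = NOT 01100011010101011101 = 10011100101010100010 = -406878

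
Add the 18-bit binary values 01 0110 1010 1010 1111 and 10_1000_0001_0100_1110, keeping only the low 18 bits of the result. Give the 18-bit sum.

111110101111111101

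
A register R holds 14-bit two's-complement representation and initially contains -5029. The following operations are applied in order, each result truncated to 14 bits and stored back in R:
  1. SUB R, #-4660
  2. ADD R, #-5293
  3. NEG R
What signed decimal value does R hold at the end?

Start: R = -5029 = 10110001011011.
R = -5029 − (-4660) = -369 = 11111010001111
R = -369 + (-5293) = -5662 = 10100111100010
R = −(-5662) = 5662 = 01011000011110

5662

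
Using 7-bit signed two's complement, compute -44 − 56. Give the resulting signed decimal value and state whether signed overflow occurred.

28; overflow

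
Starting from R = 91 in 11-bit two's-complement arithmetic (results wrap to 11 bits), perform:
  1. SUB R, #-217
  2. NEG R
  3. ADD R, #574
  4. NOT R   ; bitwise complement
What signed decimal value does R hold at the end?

-267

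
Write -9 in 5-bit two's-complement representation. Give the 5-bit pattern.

10111

|-9| = 9 = 01001 in 5 bits.
Invert the bits: 10110. Add 1: 10111.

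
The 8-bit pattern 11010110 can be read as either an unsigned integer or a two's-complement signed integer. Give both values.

unsigned = 214, signed = -42

Unsigned: 11010110 = 214.
Signed: MSB=1 → 214 − 256 = -42.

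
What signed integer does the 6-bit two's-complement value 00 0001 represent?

MSB is 0, so the value is non-negative: 000001 = 1.

1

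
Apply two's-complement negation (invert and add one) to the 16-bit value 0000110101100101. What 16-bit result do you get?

Invert: 1111001010011010. Add 1: 1111001010011011.
Check: 0000110101100101 = 3429, 1111001010011011 = -3429.

1111001010011011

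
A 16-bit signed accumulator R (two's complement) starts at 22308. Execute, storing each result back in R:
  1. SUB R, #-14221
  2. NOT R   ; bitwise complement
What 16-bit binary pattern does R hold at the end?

Start: R = 22308 = 0101011100100100.
R = 22308 − (-14221) = 36529; wraps to -29007 = 1000111010110001
R = NOT 1000111010110001 = 0111000101001110 = 29006

0111000101001110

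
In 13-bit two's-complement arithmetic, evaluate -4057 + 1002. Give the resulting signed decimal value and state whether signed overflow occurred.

-3055; no overflow

-4057 → 1000000100111
1002 → 0001111101010
  1000000100111
+ 0001111101010
= 1010000010001
Result 1010000010001: MSB = 1 → 5137 − 8192 = -3055.
Addends have opposite signs, so signed overflow cannot occur.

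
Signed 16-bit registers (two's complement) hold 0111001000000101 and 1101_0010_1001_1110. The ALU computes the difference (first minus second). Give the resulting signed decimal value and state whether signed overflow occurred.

-24729; overflow

0111001000000101 = 29189 (signed)
1101_0010_1001_1110 → 1101001010011110 = -11618 (signed)
Subtract via negate-and-add: invert 1101001010011110 + 1 = 0010110101100010 (i.e. 11618).
  0111001000000101
+ 0010110101100010
= 1001111101100111
Result 1001111101100111: MSB = 1 → 40807 − 65536 = -24729.
Both addends (after negating the subtrahend) are non-negative but the stored result is negative: signed overflow. The true value 29189 − (-11618) = 40807 lies outside [-32768, 32767].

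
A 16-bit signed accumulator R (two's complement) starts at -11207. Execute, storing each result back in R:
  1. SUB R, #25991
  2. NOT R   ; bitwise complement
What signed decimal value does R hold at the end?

Start: R = -11207 = 1101010000111001.
R = -11207 − 25991 = -37198; wraps to 28338 = 0110111010110010
R = NOT 0110111010110010 = 1001000101001101 = -28339

-28339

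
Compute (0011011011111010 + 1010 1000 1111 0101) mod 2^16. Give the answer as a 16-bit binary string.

  0011011011111010
+ 1010100011110101
= 1101111111101111

1101111111101111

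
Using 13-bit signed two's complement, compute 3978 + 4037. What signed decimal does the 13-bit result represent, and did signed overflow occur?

-177; overflow

3978 → 0111110001010
4037 → 0111111000101
  0111110001010
+ 0111111000101
= 1111101001111
Result 1111101001111: MSB = 1 → 8015 − 8192 = -177.
Both addends are non-negative but the stored result is negative: signed overflow. The true value 3978 + 4037 = 8015 lies outside [-4096, 4095].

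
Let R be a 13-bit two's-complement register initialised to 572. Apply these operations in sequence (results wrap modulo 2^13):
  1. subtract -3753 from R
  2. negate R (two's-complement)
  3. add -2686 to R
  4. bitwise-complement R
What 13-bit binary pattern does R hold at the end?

Start: R = 572 = 0001000111100.
R = 572 − (-3753) = 4325; wraps to -3867 = 1000011100101
R = −(-3867) = 3867 = 0111100011011
R = 3867 + (-2686) = 1181 = 0010010011101
R = NOT 0010010011101 = 1101101100010 = -1182

1101101100010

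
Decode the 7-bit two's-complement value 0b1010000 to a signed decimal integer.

-48

MSB is 1, so the value is negative.
Unsigned reading: 80. Subtract 2^7 = 128: 80 − 128 = -48.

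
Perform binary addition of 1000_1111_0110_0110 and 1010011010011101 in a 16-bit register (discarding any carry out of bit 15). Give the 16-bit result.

0011011000000011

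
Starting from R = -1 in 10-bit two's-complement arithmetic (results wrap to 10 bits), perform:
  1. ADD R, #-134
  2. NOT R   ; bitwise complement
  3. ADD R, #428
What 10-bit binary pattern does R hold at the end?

1000110010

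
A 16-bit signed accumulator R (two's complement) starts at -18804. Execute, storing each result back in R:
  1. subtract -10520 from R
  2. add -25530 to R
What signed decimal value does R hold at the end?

Start: R = -18804 = 1011011010001100.
R = -18804 − (-10520) = -8284 = 1101111110100100
R = -8284 + (-25530) = -33814; wraps to 31722 = 0111101111101010

31722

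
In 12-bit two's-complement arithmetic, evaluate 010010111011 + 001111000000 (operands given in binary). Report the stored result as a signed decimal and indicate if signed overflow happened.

-1925; overflow

010010111011 = 1211 (signed)
001111000000 = 960 (signed)
  010010111011
+ 001111000000
= 100001111011
Result 100001111011: MSB = 1 → 2171 − 4096 = -1925.
Both addends are non-negative but the stored result is negative: signed overflow. The true value 1211 + 960 = 2171 lies outside [-2048, 2047].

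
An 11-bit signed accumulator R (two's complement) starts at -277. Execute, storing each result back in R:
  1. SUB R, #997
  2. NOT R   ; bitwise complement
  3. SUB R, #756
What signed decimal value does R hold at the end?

Start: R = -277 = 11011101011.
R = -277 − 997 = -1274; wraps to 774 = 01100000110
R = NOT 01100000110 = 10011111001 = -775
R = -775 − 756 = -1531; wraps to 517 = 01000000101

517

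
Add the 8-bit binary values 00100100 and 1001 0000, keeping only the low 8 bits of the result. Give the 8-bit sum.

  00100100
+ 10010000
= 10110100

10110100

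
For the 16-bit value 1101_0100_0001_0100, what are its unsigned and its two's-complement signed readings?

unsigned = 54292, signed = -11244

Unsigned: 1101010000010100 = 54292.
Signed: MSB=1 → 54292 − 65536 = -11244.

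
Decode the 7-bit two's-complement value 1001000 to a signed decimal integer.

MSB is 1, so the value is negative.
Invert: 0110111. Add 1: 0111000 = 56. So the value is −56.

-56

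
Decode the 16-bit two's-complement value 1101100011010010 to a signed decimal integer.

MSB is 1, so the value is negative.
Invert: 0010011100101101. Add 1: 0010011100101110 = 10030. So the value is −10030.

-10030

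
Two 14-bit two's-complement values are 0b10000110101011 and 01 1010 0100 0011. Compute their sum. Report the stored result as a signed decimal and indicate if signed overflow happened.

-1042; no overflow

0b10000110101011 → 10000110101011 = -7765 (signed)
01 1010 0100 0011 → 01101001000011 = 6723 (signed)
  10000110101011
+ 01101001000011
= 11101111101110
Result 11101111101110: MSB = 1 → 15342 − 16384 = -1042.
Addends have opposite signs, so signed overflow cannot occur.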